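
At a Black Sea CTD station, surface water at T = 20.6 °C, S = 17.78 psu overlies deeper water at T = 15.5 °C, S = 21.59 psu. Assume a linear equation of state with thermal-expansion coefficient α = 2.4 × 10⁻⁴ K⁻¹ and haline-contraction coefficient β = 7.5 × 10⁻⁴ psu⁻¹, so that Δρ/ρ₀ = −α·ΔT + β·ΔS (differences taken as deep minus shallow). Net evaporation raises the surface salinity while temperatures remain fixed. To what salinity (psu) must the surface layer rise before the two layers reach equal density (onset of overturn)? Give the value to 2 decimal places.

23.22 psu

Neutral buoyancy requires −α(T_deep − T_surf) + β(S_deep − S_surf′) = 0.
S_surf′ = S_deep − (α/β)·ΔT = 21.59 − (2.4 × 10⁻⁴/7.5 × 10⁻⁴)·(-5.1) = 23.2220 psu.
Increase required: 23.2220 − 17.78 = 5.4420 psu.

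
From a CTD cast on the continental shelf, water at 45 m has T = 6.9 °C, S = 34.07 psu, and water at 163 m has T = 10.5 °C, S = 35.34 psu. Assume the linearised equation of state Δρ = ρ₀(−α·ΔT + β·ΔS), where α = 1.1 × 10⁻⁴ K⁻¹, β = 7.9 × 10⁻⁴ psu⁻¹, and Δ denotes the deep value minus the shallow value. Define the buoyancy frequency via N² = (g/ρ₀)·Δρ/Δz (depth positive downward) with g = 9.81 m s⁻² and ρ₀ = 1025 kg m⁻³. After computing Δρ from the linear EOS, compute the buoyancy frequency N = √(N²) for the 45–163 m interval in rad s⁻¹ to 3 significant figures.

7.11 × 10⁻³ rad s⁻¹

ΔT = +3.6 K, ΔS = +1.27 psu (deep − shallow).
Δρ/ρ₀ = −αΔT + βΔS = -3.96 × 10⁻⁴ + 1.0033 × 10⁻³ = 6.073 × 10⁻⁴, so Δρ ≈ 0.6225 kg m⁻³.
N² = (g/ρ₀)·Δρ/Δz = g·(Δρ/ρ₀)/Δz = 9.81 × 6.073 × 10⁻⁴ / 118 = 5.0488 × 10⁻⁵ s⁻².
N = √(5.0488 × 10⁻⁵) = 7.1055 × 10⁻³ rad s⁻¹ ≈ 7.11 × 10⁻³ rad s⁻¹.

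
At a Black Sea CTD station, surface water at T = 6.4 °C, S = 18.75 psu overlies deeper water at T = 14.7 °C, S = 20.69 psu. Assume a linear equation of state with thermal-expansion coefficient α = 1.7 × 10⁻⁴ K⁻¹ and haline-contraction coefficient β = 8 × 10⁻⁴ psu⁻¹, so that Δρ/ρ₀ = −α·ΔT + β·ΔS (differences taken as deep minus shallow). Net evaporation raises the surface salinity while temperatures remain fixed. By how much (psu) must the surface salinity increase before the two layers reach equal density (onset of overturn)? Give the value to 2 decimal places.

Neutral buoyancy requires −α(T_deep − T_surf) + β(S_deep − S_surf′) = 0.
S_surf′ = S_deep − (α/β)·ΔT = 20.69 − (1.7 × 10⁻⁴/8 × 10⁻⁴)·(+8.3) = 18.9262 psu.
Increase required: 18.9262 − 18.75 = 0.1762 psu.

0.18 psu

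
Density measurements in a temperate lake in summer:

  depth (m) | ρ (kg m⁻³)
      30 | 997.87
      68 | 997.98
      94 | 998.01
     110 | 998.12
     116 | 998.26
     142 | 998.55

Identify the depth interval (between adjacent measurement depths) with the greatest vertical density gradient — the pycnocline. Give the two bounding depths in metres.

Compute the density gradient over each adjacent pair:
  30–68 m: Δρ/Δz = 0.11/38 = 2.9 × 10⁻³ kg m⁻⁴
  68–94 m: Δρ/Δz = 0.03/26 = 1.2 × 10⁻³ kg m⁻⁴
  94–110 m: Δρ/Δz = 0.11/16 = 6.9 × 10⁻³ kg m⁻⁴
  110–116 m: Δρ/Δz = 0.14/6 = 0.023 kg m⁻⁴
  116–142 m: Δρ/Δz = 0.29/26 = 0.011 kg m⁻⁴
The largest gradient is in the 110–116 m interval — the pycnocline.

110–116 m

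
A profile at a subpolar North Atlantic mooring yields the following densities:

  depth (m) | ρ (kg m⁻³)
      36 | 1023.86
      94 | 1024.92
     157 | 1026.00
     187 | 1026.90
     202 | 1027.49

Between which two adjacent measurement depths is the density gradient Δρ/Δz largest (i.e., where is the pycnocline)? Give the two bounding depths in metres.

187–202 m

Compute the density gradient over each adjacent pair:
  36–94 m: Δρ/Δz = 1.06/58 = 0.018 kg m⁻⁴
  94–157 m: Δρ/Δz = 1.08/63 = 0.017 kg m⁻⁴
  157–187 m: Δρ/Δz = 0.90/30 = 0.030 kg m⁻⁴
  187–202 m: Δρ/Δz = 0.59/15 = 0.039 kg m⁻⁴
The largest gradient is in the 187–202 m interval — the pycnocline.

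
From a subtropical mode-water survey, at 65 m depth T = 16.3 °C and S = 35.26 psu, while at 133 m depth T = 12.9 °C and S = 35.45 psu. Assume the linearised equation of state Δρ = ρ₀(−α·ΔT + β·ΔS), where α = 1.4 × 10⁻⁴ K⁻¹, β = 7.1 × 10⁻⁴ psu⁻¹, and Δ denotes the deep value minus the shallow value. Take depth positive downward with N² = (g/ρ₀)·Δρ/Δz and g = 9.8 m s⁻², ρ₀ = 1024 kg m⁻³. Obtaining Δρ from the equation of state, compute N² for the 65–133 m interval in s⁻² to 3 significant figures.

ΔT = -3.4 K, ΔS = +0.19 psu (deep − shallow).
Δρ/ρ₀ = −αΔT + βΔS = 4.76 × 10⁻⁴ + 1.349 × 10⁻⁴ = 6.109 × 10⁻⁴, so Δρ ≈ 0.6256 kg m⁻³.
N² = (g/ρ₀)·Δρ/Δz = g·(Δρ/ρ₀)/Δz = 9.8 × 6.109 × 10⁻⁴ / 68 = 8.8041 × 10⁻⁵ s⁻² ≈ 8.80 × 10⁻⁵ s⁻².

8.80 × 10⁻⁵ s⁻²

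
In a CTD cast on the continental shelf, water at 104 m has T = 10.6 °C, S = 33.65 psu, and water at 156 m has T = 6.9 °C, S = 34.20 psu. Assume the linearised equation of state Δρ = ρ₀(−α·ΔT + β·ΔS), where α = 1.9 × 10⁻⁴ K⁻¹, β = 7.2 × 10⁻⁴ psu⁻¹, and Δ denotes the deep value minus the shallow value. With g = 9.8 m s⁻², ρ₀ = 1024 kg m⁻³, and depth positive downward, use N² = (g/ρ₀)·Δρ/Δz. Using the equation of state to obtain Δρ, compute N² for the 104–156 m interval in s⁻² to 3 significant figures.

2.07 × 10⁻⁴ s⁻²

ΔT = -3.7 K, ΔS = +0.55 psu (deep − shallow).
Δρ/ρ₀ = −αΔT + βΔS = 7.03 × 10⁻⁴ + 3.96 × 10⁻⁴ = 1.099 × 10⁻³, so Δρ ≈ 1.125 kg m⁻³.
N² = (g/ρ₀)·Δρ/Δz = g·(Δρ/ρ₀)/Δz = 9.8 × 1.099 × 10⁻³ / 52 = 2.0712 × 10⁻⁴ s⁻² ≈ 2.07 × 10⁻⁴ s⁻².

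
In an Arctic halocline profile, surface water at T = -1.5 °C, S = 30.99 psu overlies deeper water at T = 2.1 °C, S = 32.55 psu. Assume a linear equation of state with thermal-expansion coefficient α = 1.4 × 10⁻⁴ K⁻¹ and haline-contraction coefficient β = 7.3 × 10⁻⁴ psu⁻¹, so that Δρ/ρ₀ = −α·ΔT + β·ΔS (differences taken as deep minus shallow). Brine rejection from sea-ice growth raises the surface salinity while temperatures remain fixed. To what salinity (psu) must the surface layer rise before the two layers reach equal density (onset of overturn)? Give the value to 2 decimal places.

Neutral buoyancy requires −α(T_deep − T_surf) + β(S_deep − S_surf′) = 0.
S_surf′ = S_deep − (α/β)·ΔT = 32.55 − (1.4 × 10⁻⁴/7.3 × 10⁻⁴)·(+3.6) = 31.8596 psu.
Increase required: 31.8596 − 30.99 = 0.8696 psu.

31.86 psu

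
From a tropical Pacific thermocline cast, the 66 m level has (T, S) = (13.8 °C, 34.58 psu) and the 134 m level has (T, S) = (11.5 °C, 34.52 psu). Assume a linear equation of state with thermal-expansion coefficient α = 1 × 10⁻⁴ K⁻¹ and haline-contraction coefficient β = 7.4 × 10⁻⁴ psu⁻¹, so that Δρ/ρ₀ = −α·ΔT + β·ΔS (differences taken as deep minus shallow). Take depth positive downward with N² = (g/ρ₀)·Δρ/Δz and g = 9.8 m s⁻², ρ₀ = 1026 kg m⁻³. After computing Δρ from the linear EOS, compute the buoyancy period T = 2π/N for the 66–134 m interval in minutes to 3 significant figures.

ΔT = -2.3 K, ΔS = -0.06 psu (deep − shallow).
Δρ/ρ₀ = −αΔT + βΔS = 2.30 × 10⁻⁴ − 4.44 × 10⁻⁵ = 1.856 × 10⁻⁴, so Δρ ≈ 0.1904 kg m⁻³.
N² = (g/ρ₀)·Δρ/Δz = g·(Δρ/ρ₀)/Δz = 9.8 × 1.856 × 10⁻⁴ / 68 = 2.6748 × 10⁻⁵ s⁻².
N = √(2.6748 × 10⁻⁵) = 5.1718 × 10⁻³ rad s⁻¹ → T = 2π/N = 1.2149 × 10³ s = 20.248 min ≈ 20.2 min.

20.2 min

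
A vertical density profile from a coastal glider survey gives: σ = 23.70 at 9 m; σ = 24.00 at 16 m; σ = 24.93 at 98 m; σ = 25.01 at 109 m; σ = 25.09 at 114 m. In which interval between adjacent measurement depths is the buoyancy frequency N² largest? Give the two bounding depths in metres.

9–16 m

Compute the density gradient over each adjacent pair:
  9–16 m: Δρ/Δz = 0.30/7 = 0.043 kg m⁻⁴
  16–98 m: Δρ/Δz = 0.93/82 = 0.011 kg m⁻⁴
  98–109 m: Δρ/Δz = 0.08/11 = 7.3 × 10⁻³ kg m⁻⁴
  109–114 m: Δρ/Δz = 0.08/5 = 0.016 kg m⁻⁴
The largest gradient is in the 9–16 m interval — the pycnocline.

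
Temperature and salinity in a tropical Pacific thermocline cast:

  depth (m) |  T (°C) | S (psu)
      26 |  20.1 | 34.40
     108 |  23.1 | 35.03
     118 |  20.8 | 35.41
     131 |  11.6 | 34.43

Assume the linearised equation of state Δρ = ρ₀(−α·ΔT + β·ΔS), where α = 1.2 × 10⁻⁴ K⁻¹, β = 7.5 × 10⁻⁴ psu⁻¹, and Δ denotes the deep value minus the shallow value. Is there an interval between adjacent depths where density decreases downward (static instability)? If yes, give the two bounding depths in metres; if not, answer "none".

Evaluate Δρ/ρ₀ = −αΔT + βΔS across each adjacent pair:
  26–108 m: −αΔT+βΔS = −(1.2 × 10⁻⁴)(+3.0)+(7.5 × 10⁻⁴)(+0.63) = 1.1 × 10⁻⁴ → stable
  108–118 m: −αΔT+βΔS = −(1.2 × 10⁻⁴)(-2.3)+(7.5 × 10⁻⁴)(+0.38) = 5.6 × 10⁻⁴ → stable
  118–131 m: −αΔT+βΔS = −(1.2 × 10⁻⁴)(-9.2)+(7.5 × 10⁻⁴)(-0.98) = 3.7 × 10⁻⁴ → stable
Every interval has Δρ > 0: the column is stably stratified throughout.

none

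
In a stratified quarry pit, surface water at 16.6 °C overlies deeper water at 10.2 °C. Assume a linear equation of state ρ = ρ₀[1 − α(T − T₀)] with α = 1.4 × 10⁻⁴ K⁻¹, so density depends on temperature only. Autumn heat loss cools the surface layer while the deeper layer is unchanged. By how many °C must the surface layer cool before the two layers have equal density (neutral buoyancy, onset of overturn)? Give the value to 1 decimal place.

With temperature the only control, equal density requires T_surf′ = T_deep.
T_surf′ = 10.2 °C.
Cooling required: 16.6 − 10.2 = 6.4 °C.

6.4 °C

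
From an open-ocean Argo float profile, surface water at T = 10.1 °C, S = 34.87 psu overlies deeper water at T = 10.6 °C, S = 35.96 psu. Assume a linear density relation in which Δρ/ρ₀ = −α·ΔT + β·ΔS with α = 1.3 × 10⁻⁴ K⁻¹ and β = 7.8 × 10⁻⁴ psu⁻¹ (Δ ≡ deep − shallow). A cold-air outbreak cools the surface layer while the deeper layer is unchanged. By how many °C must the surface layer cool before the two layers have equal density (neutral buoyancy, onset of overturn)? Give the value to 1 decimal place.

Neutral buoyancy requires Δρ = 0, i.e. −α(T_deep − T_surf′) + β(S_deep − S_surf) = 0.
T_surf′ = T_deep − (β/α)·ΔS = 10.6 − (7.8 × 10⁻⁴/1.3 × 10⁻⁴)·(+1.09) = 4.060 °C.
Cooling required: 10.1 − (4.060) = 6.040 °C.

6.0 °C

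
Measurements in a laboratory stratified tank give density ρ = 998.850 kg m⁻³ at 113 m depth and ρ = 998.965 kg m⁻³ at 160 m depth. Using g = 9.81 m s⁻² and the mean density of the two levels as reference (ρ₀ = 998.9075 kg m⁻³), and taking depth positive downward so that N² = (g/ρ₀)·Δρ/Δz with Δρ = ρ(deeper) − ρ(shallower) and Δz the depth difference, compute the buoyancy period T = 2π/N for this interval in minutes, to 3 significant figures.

21.4 min

Δρ = 998.965 − 998.850 = 0.115 kg m⁻³ over Δz = 160 − 113 = 47 m.
N² = (9.81/998.9075) × (0.115/47) = 2.4029 × 10⁻⁵ s⁻².
N = √(2.4029 × 10⁻⁵) = 4.9019 × 10⁻³ rad s⁻¹, so T = 2π/N = 1.2818 × 10³ s = 21.363 min ≈ 21.4 min.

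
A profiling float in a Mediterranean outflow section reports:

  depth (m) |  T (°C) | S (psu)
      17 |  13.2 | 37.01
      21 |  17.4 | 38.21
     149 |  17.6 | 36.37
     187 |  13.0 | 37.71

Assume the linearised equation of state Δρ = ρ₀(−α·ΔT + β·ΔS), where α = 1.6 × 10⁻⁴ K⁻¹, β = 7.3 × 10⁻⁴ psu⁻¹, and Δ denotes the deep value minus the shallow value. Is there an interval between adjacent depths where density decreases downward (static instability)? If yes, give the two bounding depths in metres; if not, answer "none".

21–149 m

Evaluate Δρ/ρ₀ = −αΔT + βΔS across each adjacent pair:
  17–21 m: −αΔT+βΔS = −(1.6 × 10⁻⁴)(+4.2)+(7.3 × 10⁻⁴)(+1.20) = 2.0 × 10⁻⁴ → stable
  21–149 m: −αΔT+βΔS = −(1.6 × 10⁻⁴)(+0.2)+(7.3 × 10⁻⁴)(-1.84) = -1.4 × 10⁻³ → UNSTABLE
  149–187 m: −αΔT+βΔS = −(1.6 × 10⁻⁴)(-4.6)+(7.3 × 10⁻⁴)(+1.34) = 1.7 × 10⁻³ → stable
The 21–149 m interval has Δρ < 0: lighter water underlies denser water.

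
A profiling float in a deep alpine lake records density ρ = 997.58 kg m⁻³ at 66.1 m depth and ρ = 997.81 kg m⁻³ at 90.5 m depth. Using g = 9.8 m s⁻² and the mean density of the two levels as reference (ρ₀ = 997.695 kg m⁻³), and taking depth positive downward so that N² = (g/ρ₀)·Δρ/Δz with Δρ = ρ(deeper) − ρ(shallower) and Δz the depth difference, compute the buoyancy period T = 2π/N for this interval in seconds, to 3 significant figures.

653 s

Δρ = 997.81 − 997.58 = 0.23 kg m⁻³ over Δz = 90.5 − 66.1 = 24.4 m.
N² = (9.8/997.695) × (0.23/24.4) = 9.2590 × 10⁻⁵ s⁻².
N = √(9.2590 × 10⁻⁵) = 9.6224 × 10⁻³ rad s⁻¹, so T = 2π/N = 652.97 s ≈ 653 s.
Since Δρ > 0 the layer is stably stratified.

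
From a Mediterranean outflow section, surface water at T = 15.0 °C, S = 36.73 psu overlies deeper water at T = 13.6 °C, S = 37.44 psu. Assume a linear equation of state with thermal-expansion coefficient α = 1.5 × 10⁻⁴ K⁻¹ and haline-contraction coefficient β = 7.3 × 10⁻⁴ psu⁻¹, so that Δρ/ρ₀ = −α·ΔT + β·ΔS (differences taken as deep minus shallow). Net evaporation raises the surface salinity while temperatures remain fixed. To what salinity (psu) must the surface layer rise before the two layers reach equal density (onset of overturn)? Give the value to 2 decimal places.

Neutral buoyancy requires −α(T_deep − T_surf) + β(S_deep − S_surf′) = 0.
S_surf′ = S_deep − (α/β)·ΔT = 37.44 − (1.5 × 10⁻⁴/7.3 × 10⁻⁴)·(-1.4) = 37.7277 psu.
Increase required: 37.7277 − 36.73 = 0.9977 psu.

37.73 psu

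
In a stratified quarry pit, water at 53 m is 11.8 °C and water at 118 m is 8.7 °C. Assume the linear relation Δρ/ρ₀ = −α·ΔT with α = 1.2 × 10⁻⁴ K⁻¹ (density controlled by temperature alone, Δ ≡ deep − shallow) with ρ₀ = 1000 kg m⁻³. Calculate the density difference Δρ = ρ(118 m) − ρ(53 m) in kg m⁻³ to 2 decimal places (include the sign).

ΔT = -3.1 K, Δρ/ρ₀ = −αΔT = 3.72 × 10⁻⁴.
Δρ = 1000 × (3.72 × 10⁻⁴) = +0.37 kg m⁻³.
Positive Δρ: denser below, stable.

+0.37 kg m⁻³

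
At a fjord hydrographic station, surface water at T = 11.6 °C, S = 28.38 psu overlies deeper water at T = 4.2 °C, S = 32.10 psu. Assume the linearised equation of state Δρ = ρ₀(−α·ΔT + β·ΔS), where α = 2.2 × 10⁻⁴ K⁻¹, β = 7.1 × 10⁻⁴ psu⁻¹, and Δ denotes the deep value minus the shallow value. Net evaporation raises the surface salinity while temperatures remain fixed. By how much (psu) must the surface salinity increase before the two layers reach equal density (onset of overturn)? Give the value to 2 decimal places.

Neutral buoyancy requires −α(T_deep − T_surf) + β(S_deep − S_surf′) = 0.
S_surf′ = S_deep − (α/β)·ΔT = 32.10 − (2.2 × 10⁻⁴/7.1 × 10⁻⁴)·(-7.4) = 34.3930 psu.
Increase required: 34.3930 − 28.38 = 6.0130 psu.

6.01 psu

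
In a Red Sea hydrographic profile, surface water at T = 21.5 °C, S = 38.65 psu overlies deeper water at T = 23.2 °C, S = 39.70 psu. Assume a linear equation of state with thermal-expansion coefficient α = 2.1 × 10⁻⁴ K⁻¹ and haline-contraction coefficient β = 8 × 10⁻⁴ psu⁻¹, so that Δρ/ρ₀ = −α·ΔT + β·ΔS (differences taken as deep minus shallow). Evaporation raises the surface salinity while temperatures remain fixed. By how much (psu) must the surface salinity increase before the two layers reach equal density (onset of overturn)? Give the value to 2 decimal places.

0.60 psu

Neutral buoyancy requires −α(T_deep − T_surf) + β(S_deep − S_surf′) = 0.
S_surf′ = S_deep − (α/β)·ΔT = 39.70 − (2.1 × 10⁻⁴/8 × 10⁻⁴)·(+1.7) = 39.2538 psu.
Increase required: 39.2538 − 38.65 = 0.6038 psu.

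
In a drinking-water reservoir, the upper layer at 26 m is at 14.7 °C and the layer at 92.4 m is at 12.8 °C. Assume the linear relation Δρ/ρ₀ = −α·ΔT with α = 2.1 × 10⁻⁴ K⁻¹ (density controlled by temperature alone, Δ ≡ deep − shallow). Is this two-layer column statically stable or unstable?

ΔT = 12.8 − 14.7 = -1.9 K, so Δρ/ρ₀ = −αΔT = 3.99 × 10⁻⁴.
Δρ/ρ₀ > 0, so Δρ > 0: deeper water is denser → statically stable.

stable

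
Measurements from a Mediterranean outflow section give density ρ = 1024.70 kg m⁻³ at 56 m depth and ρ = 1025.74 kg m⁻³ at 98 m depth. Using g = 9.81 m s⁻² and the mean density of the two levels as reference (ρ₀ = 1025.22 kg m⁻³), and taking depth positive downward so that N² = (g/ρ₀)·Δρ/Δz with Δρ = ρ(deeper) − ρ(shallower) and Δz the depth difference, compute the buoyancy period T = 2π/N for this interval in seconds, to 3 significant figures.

Δρ = 1025.74 − 1024.70 = 1.04 kg m⁻³ over Δz = 98 − 56 = 42 m.
N² = (9.81/1025.22) × (1.04/42) = 2.3694 × 10⁻⁴ s⁻².
N = √(2.3694 × 10⁻⁴) = 0.015393 rad s⁻¹, so T = 2π/N = 408.18 s ≈ 408 s.

408 s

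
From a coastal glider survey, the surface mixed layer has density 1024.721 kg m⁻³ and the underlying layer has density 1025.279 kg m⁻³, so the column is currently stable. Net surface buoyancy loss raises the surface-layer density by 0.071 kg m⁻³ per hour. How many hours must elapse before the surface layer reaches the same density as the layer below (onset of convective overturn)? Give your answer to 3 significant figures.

Density deficit of the surface layer: 1025.279 − 1024.721 = 0.558 kg m⁻³.
Required change = 0.558 / 0.071 = 7.86 hours.

7.86 hours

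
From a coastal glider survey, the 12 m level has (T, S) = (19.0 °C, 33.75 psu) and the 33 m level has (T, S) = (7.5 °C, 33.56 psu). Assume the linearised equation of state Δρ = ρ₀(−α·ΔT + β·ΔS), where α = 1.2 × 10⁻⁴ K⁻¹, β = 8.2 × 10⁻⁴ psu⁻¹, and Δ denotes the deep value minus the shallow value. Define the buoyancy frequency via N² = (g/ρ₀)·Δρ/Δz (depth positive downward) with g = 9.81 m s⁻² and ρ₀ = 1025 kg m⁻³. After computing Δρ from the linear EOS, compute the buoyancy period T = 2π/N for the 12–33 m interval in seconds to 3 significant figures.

ΔT = -11.5 K, ΔS = -0.19 psu (deep − shallow).
Δρ/ρ₀ = −αΔT + βΔS = 1.38 × 10⁻³ − 1.558 × 10⁻⁴ = 1.2242 × 10⁻³, so Δρ ≈ 1.255 kg m⁻³.
N² = (g/ρ₀)·Δρ/Δz = g·(Δρ/ρ₀)/Δz = 9.81 × 1.2242 × 10⁻³ / 21 = 5.7188 × 10⁻⁴ s⁻².
N = √(5.7188 × 10⁻⁴) = 0.023914 rad s⁻¹ → T = 2π/N = 262.74 s ≈ 263 s.

263 s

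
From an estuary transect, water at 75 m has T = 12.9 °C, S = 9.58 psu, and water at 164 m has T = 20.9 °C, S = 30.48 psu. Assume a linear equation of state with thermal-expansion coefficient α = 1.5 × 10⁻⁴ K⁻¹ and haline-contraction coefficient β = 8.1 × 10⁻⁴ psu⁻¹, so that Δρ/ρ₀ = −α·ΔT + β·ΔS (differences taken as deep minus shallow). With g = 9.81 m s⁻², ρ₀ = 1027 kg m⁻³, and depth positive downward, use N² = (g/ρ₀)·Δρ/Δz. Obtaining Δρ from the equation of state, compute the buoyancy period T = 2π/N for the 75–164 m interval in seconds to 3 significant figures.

151 s

ΔT = +8.0 K, ΔS = +20.90 psu (deep − shallow).
Δρ/ρ₀ = −αΔT + βΔS = -1.20 × 10⁻³ + 0.016929 = 0.015729, so Δρ ≈ 16.15 kg m⁻³.
N² = (g/ρ₀)·Δρ/Δz = g·(Δρ/ρ₀)/Δz = 9.81 × 0.015729 / 89 = 1.7337 × 10⁻³ s⁻².
N = √(1.7337 × 10⁻³) = 0.041638 rad s⁻¹ → T = 2π/N = 150.90 s ≈ 151 s.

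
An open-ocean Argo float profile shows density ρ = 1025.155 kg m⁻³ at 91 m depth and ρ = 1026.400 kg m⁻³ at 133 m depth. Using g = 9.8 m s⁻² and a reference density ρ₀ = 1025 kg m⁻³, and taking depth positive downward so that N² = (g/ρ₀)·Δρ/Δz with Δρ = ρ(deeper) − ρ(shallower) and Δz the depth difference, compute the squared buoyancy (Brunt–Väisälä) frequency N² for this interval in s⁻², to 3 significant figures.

Δρ = 1026.400 − 1025.155 = 1.245 kg m⁻³ over Δz = 133 − 91 = 42 m.
N² = (9.8/1025) × (1.245/42) = 2.8341 × 10⁻⁴ s⁻² ≈ 2.83 × 10⁻⁴ s⁻².

2.83 × 10⁻⁴ s⁻²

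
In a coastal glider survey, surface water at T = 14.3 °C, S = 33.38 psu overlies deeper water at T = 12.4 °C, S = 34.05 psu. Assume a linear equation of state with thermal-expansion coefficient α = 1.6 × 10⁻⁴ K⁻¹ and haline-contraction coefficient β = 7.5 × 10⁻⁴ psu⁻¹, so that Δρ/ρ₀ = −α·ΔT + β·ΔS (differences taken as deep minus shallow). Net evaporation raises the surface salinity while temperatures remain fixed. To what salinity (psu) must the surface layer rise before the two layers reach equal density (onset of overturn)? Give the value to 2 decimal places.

34.46 psu

Neutral buoyancy requires −α(T_deep − T_surf) + β(S_deep − S_surf′) = 0.
S_surf′ = S_deep − (α/β)·ΔT = 34.05 − (1.6 × 10⁻⁴/7.5 × 10⁻⁴)·(-1.9) = 34.4553 psu.
Increase required: 34.4553 − 33.38 = 1.0753 psu.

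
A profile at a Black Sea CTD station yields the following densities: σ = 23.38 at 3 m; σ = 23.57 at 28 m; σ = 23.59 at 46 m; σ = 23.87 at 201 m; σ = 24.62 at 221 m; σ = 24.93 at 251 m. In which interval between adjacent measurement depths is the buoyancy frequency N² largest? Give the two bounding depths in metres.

Compute the density gradient over each adjacent pair:
  3–28 m: Δρ/Δz = 0.19/25 = 7.6 × 10⁻³ kg m⁻⁴
  28–46 m: Δρ/Δz = 0.02/18 = 1.1 × 10⁻³ kg m⁻⁴
  46–201 m: Δρ/Δz = 0.28/155 = 1.8 × 10⁻³ kg m⁻⁴
  201–221 m: Δρ/Δz = 0.75/20 = 0.037 kg m⁻⁴
  221–251 m: Δρ/Δz = 0.31/30 = 0.010 kg m⁻⁴
The largest gradient is in the 201–221 m interval — the pycnocline.

201–221 m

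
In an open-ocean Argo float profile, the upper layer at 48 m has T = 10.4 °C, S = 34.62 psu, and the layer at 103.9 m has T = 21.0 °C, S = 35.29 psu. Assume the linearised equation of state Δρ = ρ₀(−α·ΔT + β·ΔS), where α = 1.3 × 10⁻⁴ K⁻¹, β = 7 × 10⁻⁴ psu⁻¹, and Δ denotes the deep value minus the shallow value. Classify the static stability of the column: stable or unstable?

unstable

ΔT = 21.0 − 10.4 = +10.6 K and ΔS = 35.29 − 34.62 = +0.67 psu (deep − shallow).
−αΔT = -1.378 × 10⁻³; βΔS = 4.69 × 10⁻⁴; sum Δρ/ρ₀ = -9.09 × 10⁻⁴.
Δρ/ρ₀ < 0, so Δρ < 0: deeper water is lighter → statically unstable; the column would overturn.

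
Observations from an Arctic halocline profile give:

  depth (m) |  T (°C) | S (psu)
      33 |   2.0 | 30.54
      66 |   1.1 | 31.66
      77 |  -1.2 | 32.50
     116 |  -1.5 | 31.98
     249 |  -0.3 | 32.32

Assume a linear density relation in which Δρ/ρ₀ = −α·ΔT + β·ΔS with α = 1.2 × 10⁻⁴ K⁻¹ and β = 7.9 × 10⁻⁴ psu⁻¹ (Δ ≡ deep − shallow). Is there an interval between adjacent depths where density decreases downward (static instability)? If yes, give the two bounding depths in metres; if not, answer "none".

77–116 m

Evaluate Δρ/ρ₀ = −αΔT + βΔS across each adjacent pair:
  33–66 m: −αΔT+βΔS = −(1.2 × 10⁻⁴)(-0.9)+(7.9 × 10⁻⁴)(+1.12) = 9.9 × 10⁻⁴ → stable
  66–77 m: −αΔT+βΔS = −(1.2 × 10⁻⁴)(-2.3)+(7.9 × 10⁻⁴)(+0.84) = 9.4 × 10⁻⁴ → stable
  77–116 m: −αΔT+βΔS = −(1.2 × 10⁻⁴)(-0.3)+(7.9 × 10⁻⁴)(-0.52) = -3.7 × 10⁻⁴ → UNSTABLE
  116–249 m: −αΔT+βΔS = −(1.2 × 10⁻⁴)(+1.2)+(7.9 × 10⁻⁴)(+0.34) = 1.2 × 10⁻⁴ → stable
The 77–116 m interval has Δρ < 0: lighter water underlies denser water.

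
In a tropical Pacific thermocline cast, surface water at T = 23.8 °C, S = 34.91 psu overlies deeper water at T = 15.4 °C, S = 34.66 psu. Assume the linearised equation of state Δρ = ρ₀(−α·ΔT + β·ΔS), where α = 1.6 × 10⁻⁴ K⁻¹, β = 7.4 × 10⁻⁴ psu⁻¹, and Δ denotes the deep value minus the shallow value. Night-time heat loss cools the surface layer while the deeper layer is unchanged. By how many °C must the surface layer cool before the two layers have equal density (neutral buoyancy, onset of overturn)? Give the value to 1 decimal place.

Neutral buoyancy requires Δρ = 0, i.e. −α(T_deep − T_surf′) + β(S_deep − S_surf) = 0.
T_surf′ = T_deep − (β/α)·ΔS = 15.4 − (7.4 × 10⁻⁴/1.6 × 10⁻⁴)·(-0.25) = 16.556 °C.
Cooling required: 23.8 − (16.556) = 7.244 °C.

7.2 °C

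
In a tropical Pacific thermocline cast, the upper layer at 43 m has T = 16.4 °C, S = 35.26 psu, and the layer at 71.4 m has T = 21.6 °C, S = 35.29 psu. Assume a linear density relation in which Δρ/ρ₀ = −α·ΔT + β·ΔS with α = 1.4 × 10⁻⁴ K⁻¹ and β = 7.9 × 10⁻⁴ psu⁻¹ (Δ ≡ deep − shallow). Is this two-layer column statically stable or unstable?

unstable

ΔT = 21.6 − 16.4 = +5.2 K and ΔS = 35.29 − 35.26 = +0.03 psu (deep − shallow).
−αΔT = -7.28 × 10⁻⁴; βΔS = 2.37 × 10⁻⁵; sum Δρ/ρ₀ = -7.043 × 10⁻⁴.
Δρ/ρ₀ < 0, so Δρ < 0: deeper water is lighter → statically unstable; the column would overturn.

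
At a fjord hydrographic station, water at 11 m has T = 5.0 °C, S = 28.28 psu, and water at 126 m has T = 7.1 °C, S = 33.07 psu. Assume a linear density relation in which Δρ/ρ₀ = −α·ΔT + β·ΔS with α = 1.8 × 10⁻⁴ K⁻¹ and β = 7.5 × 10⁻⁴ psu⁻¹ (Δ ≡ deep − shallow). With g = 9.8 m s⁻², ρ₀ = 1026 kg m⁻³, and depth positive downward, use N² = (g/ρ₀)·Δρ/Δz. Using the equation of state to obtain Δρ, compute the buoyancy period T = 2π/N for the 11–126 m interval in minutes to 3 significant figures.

6.33 min

ΔT = +2.1 K, ΔS = +4.79 psu (deep − shallow).
Δρ/ρ₀ = −αΔT + βΔS = -3.78 × 10⁻⁴ + 3.5925 × 10⁻³ = 3.2145 × 10⁻³, so Δρ ≈ 3.298 kg m⁻³.
N² = (g/ρ₀)·Δρ/Δz = g·(Δρ/ρ₀)/Δz = 9.8 × 3.2145 × 10⁻³ / 115 = 2.7393 × 10⁻⁴ s⁻².
N = √(2.7393 × 10⁻⁴) = 0.016551 rad s⁻¹ → T = 2π/N = 379.63 s = 6.3272 min ≈ 6.33 min.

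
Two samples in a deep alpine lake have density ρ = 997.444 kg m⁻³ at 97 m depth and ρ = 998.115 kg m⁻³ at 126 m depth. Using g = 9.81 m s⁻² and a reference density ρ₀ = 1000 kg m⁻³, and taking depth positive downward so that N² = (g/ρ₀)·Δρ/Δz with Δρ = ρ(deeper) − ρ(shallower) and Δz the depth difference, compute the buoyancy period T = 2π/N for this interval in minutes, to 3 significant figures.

6.95 min

Δρ = 998.115 − 997.444 = 0.671 kg m⁻³ over Δz = 126 − 97 = 29 m.
N² = (9.81/1000) × (0.671/29) = 2.2698 × 10⁻⁴ s⁻².
N = √(2.2698 × 10⁻⁴) = 0.015066 rad s⁻¹, so T = 2π/N = 417.04 s = 6.9507 min ≈ 6.95 min.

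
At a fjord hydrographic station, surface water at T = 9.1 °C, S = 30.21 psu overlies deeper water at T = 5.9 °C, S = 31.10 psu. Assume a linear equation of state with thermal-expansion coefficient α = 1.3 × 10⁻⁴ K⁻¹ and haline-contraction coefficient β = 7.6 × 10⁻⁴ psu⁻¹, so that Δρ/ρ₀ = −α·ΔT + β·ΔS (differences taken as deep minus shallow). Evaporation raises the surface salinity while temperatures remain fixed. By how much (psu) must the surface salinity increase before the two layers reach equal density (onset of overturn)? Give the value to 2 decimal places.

Neutral buoyancy requires −α(T_deep − T_surf) + β(S_deep − S_surf′) = 0.
S_surf′ = S_deep − (α/β)·ΔT = 31.10 − (1.3 × 10⁻⁴/7.6 × 10⁻⁴)·(-3.2) = 31.6474 psu.
Increase required: 31.6474 − 30.21 = 1.4374 psu.

1.44 psu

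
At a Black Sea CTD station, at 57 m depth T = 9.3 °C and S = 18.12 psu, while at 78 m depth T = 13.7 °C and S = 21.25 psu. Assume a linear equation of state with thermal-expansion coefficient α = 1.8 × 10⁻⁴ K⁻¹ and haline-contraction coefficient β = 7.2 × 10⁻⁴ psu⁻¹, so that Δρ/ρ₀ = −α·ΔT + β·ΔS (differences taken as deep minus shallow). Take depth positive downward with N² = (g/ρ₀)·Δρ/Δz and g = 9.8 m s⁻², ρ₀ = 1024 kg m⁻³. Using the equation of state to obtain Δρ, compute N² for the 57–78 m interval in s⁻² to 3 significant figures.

6.82 × 10⁻⁴ s⁻²

ΔT = +4.4 K, ΔS = +3.13 psu (deep − shallow).
Δρ/ρ₀ = −αΔT + βΔS = -7.92 × 10⁻⁴ + 2.2536 × 10⁻³ = 1.4616 × 10⁻³, so Δρ ≈ 1.497 kg m⁻³.
N² = (g/ρ₀)·Δρ/Δz = g·(Δρ/ρ₀)/Δz = 9.8 × 1.4616 × 10⁻³ / 21 = 6.8208 × 10⁻⁴ s⁻² ≈ 6.82 × 10⁻⁴ s⁻².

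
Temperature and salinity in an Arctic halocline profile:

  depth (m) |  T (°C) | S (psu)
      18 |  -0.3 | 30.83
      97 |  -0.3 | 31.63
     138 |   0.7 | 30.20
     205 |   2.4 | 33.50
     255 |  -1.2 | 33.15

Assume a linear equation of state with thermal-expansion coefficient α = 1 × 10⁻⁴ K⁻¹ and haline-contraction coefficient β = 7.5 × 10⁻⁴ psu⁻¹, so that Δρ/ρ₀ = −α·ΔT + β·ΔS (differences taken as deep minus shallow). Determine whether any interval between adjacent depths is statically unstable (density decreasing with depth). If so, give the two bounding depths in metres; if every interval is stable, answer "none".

Evaluate Δρ/ρ₀ = −αΔT + βΔS across each adjacent pair:
  18–97 m: −αΔT+βΔS = −(1 × 10⁻⁴)(+0.0)+(7.5 × 10⁻⁴)(+0.80) = 6.0 × 10⁻⁴ → stable
  97–138 m: −αΔT+βΔS = −(1 × 10⁻⁴)(+1.0)+(7.5 × 10⁻⁴)(-1.43) = -1.2 × 10⁻³ → UNSTABLE
  138–205 m: −αΔT+βΔS = −(1 × 10⁻⁴)(+1.7)+(7.5 × 10⁻⁴)(+3.30) = 2.3 × 10⁻³ → stable
  205–255 m: −αΔT+βΔS = −(1 × 10⁻⁴)(-3.6)+(7.5 × 10⁻⁴)(-0.35) = 9.8 × 10⁻⁵ → stable
The 97–138 m interval has Δρ < 0: lighter water underlies denser water.

97–138 m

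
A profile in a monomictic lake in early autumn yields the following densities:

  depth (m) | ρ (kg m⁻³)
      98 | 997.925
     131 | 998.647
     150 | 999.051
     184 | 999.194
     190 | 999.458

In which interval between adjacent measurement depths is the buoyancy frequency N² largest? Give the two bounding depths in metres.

184–190 m

Compute the density gradient over each adjacent pair:
  98–131 m: Δρ/Δz = 0.722/33 = 0.022 kg m⁻⁴
  131–150 m: Δρ/Δz = 0.404/19 = 0.021 kg m⁻⁴
  150–184 m: Δρ/Δz = 0.143/34 = 4.2 × 10⁻³ kg m⁻⁴
  184–190 m: Δρ/Δz = 0.264/6 = 0.044 kg m⁻⁴
The largest gradient is in the 184–190 m interval — the pycnocline.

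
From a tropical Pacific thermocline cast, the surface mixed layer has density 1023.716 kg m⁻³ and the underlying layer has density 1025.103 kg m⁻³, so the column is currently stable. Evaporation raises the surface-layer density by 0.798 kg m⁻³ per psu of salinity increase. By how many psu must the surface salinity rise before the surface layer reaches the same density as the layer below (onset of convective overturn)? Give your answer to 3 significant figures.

1.74 psu

Density deficit of the surface layer: 1025.103 − 1023.716 = 1.387 kg m⁻³.
Required change = 1.387 / 0.798 = 1.74 psu.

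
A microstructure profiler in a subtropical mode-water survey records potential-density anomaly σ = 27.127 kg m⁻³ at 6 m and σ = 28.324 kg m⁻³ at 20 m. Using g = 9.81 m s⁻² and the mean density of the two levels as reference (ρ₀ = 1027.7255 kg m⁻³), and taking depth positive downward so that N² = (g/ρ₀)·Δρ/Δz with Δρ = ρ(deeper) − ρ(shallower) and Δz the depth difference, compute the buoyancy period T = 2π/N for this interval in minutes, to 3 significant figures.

3.67 min

Δρ = 1028.324 − 1027.127 = 1.197 kg m⁻³ over Δz = 20 − 6 = 14 m.
N² = (9.81/1027.7255) × (1.197/14) = 8.1613 × 10⁻⁴ s⁻².
N = √(8.1613 × 10⁻⁴) = 0.028568 rad s⁻¹, so T = 2π/N = 219.94 s = 3.6657 min ≈ 3.67 min.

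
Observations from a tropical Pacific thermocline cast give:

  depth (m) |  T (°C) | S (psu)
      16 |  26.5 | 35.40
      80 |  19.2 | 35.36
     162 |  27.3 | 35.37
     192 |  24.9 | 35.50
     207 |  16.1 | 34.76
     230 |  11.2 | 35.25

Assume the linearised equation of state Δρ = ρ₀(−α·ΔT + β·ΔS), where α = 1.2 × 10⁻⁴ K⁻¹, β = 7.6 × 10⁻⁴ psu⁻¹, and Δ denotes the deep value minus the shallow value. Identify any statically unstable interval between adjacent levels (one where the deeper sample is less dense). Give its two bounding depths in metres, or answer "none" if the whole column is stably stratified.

Evaluate Δρ/ρ₀ = −αΔT + βΔS across each adjacent pair:
  16–80 m: −αΔT+βΔS = −(1.2 × 10⁻⁴)(-7.3)+(7.6 × 10⁻⁴)(-0.04) = 8.5 × 10⁻⁴ → stable
  80–162 m: −αΔT+βΔS = −(1.2 × 10⁻⁴)(+8.1)+(7.6 × 10⁻⁴)(+0.01) = -9.6 × 10⁻⁴ → UNSTABLE
  162–192 m: −αΔT+βΔS = −(1.2 × 10⁻⁴)(-2.4)+(7.6 × 10⁻⁴)(+0.13) = 3.9 × 10⁻⁴ → stable
  192–207 m: −αΔT+βΔS = −(1.2 × 10⁻⁴)(-8.8)+(7.6 × 10⁻⁴)(-0.74) = 4.9 × 10⁻⁴ → stable
  207–230 m: −αΔT+βΔS = −(1.2 × 10⁻⁴)(-4.9)+(7.6 × 10⁻⁴)(+0.49) = 9.6 × 10⁻⁴ → stable
The 80–162 m interval has Δρ < 0: lighter water underlies denser water.

80–162 m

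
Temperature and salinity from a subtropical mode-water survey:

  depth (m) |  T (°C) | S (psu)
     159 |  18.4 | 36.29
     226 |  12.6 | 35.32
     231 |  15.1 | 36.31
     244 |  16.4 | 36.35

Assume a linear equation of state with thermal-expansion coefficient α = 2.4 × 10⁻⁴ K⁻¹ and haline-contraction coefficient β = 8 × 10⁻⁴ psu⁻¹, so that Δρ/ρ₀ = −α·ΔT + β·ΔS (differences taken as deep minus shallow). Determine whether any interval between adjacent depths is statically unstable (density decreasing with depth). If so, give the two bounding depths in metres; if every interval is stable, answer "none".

231–244 m

Evaluate Δρ/ρ₀ = −αΔT + βΔS across each adjacent pair:
  159–226 m: −αΔT+βΔS = −(2.4 × 10⁻⁴)(-5.8)+(8 × 10⁻⁴)(-0.97) = 6.2 × 10⁻⁴ → stable
  226–231 m: −αΔT+βΔS = −(2.4 × 10⁻⁴)(+2.5)+(8 × 10⁻⁴)(+0.99) = 1.9 × 10⁻⁴ → stable
  231–244 m: −αΔT+βΔS = −(2.4 × 10⁻⁴)(+1.3)+(8 × 10⁻⁴)(+0.04) = -2.8 × 10⁻⁴ → UNSTABLE
The 231–244 m interval has Δρ < 0: lighter water underlies denser water.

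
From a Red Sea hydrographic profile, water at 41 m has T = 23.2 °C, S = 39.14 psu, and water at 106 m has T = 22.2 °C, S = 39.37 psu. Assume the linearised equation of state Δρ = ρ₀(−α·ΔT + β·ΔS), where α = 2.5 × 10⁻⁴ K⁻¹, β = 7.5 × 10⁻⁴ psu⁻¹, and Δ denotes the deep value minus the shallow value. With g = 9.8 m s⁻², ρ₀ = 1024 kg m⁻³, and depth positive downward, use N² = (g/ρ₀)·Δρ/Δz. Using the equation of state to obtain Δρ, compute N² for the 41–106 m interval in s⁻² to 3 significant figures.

ΔT = -1.0 K, ΔS = +0.23 psu (deep − shallow).
Δρ/ρ₀ = −αΔT + βΔS = 2.50 × 10⁻⁴ + 1.725 × 10⁻⁴ = 4.225 × 10⁻⁴, so Δρ ≈ 0.4326 kg m⁻³.
N² = (g/ρ₀)·Δρ/Δz = g·(Δρ/ρ₀)/Δz = 9.8 × 4.225 × 10⁻⁴ / 65 = 6.3700 × 10⁻⁵ s⁻² ≈ 6.37 × 10⁻⁵ s⁻².

6.37 × 10⁻⁵ s⁻²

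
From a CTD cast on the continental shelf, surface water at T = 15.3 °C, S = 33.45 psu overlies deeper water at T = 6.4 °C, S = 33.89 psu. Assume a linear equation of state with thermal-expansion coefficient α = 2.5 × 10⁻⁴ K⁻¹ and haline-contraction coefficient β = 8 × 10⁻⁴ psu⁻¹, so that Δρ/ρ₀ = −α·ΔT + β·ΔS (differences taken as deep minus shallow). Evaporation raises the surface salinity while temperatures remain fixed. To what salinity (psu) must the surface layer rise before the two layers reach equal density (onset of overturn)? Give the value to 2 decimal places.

36.67 psu

Neutral buoyancy requires −α(T_deep − T_surf) + β(S_deep − S_surf′) = 0.
S_surf′ = S_deep − (α/β)·ΔT = 33.89 − (2.5 × 10⁻⁴/8 × 10⁻⁴)·(-8.9) = 36.6713 psu.
Increase required: 36.6713 − 33.45 = 3.2213 psu.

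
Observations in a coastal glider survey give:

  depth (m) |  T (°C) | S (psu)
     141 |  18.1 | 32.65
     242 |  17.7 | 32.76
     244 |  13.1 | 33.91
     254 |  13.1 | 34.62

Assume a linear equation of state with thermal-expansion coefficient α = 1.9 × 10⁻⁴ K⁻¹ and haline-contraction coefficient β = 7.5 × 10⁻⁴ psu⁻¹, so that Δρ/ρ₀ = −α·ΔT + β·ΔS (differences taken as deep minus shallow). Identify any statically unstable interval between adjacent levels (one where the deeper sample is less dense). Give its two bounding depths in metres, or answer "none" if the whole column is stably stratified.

none

Evaluate Δρ/ρ₀ = −αΔT + βΔS across each adjacent pair:
  141–242 m: −αΔT+βΔS = −(1.9 × 10⁻⁴)(-0.4)+(7.5 × 10⁻⁴)(+0.11) = 1.6 × 10⁻⁴ → stable
  242–244 m: −αΔT+βΔS = −(1.9 × 10⁻⁴)(-4.6)+(7.5 × 10⁻⁴)(+1.15) = 1.7 × 10⁻³ → stable
  244–254 m: −αΔT+βΔS = −(1.9 × 10⁻⁴)(+0.0)+(7.5 × 10⁻⁴)(+0.71) = 5.3 × 10⁻⁴ → stable
Every interval has Δρ > 0: the column is stably stratified throughout.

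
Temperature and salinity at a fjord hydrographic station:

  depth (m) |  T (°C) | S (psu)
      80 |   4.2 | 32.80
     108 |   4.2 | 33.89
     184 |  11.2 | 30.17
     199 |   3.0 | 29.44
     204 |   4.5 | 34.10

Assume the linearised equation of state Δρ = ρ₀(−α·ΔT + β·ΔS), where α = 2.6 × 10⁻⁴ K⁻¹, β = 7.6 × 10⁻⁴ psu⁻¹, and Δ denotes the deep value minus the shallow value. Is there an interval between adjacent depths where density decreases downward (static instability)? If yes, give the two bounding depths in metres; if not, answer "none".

Evaluate Δρ/ρ₀ = −αΔT + βΔS across each adjacent pair:
  80–108 m: −αΔT+βΔS = −(2.6 × 10⁻⁴)(+0.0)+(7.6 × 10⁻⁴)(+1.09) = 8.3 × 10⁻⁴ → stable
  108–184 m: −αΔT+βΔS = −(2.6 × 10⁻⁴)(+7.0)+(7.6 × 10⁻⁴)(-3.72) = -4.6 × 10⁻³ → UNSTABLE
  184–199 m: −αΔT+βΔS = −(2.6 × 10⁻⁴)(-8.2)+(7.6 × 10⁻⁴)(-0.73) = 1.6 × 10⁻³ → stable
  199–204 m: −αΔT+βΔS = −(2.6 × 10⁻⁴)(+1.5)+(7.6 × 10⁻⁴)(+4.66) = 3.2 × 10⁻³ → stable
The 108–184 m interval has Δρ < 0: lighter water underlies denser water.

108–184 m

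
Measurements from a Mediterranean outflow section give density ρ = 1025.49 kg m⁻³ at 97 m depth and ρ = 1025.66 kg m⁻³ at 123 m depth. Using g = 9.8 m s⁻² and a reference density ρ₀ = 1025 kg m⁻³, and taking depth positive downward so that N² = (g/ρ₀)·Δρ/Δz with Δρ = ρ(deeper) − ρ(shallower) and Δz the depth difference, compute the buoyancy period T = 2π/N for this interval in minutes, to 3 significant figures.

13.2 min

Δρ = 1025.66 − 1025.49 = 0.17 kg m⁻³ over Δz = 123 − 97 = 26 m.
N² = (9.8/1025) × (0.17/26) = 6.2514 × 10⁻⁵ s⁻².
N = √(6.2514 × 10⁻⁵) = 7.9066 × 10⁻³ rad s⁻¹, so T = 2π/N = 794.68 s = 13.245 min ≈ 13.2 min.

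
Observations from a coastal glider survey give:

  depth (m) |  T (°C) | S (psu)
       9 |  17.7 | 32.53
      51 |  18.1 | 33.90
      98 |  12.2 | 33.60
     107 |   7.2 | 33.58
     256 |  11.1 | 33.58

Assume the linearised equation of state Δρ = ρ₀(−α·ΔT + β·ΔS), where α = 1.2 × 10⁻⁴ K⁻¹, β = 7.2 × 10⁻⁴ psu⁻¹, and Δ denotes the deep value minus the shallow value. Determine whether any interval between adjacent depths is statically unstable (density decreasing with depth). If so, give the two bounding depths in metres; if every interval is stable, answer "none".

Evaluate Δρ/ρ₀ = −αΔT + βΔS across each adjacent pair:
  9–51 m: −αΔT+βΔS = −(1.2 × 10⁻⁴)(+0.4)+(7.2 × 10⁻⁴)(+1.37) = 9.4 × 10⁻⁴ → stable
  51–98 m: −αΔT+βΔS = −(1.2 × 10⁻⁴)(-5.9)+(7.2 × 10⁻⁴)(-0.30) = 4.9 × 10⁻⁴ → stable
  98–107 m: −αΔT+βΔS = −(1.2 × 10⁻⁴)(-5.0)+(7.2 × 10⁻⁴)(-0.02) = 5.9 × 10⁻⁴ → stable
  107–256 m: −αΔT+βΔS = −(1.2 × 10⁻⁴)(+3.9)+(7.2 × 10⁻⁴)(+0.00) = -4.7 × 10⁻⁴ → UNSTABLE
The 107–256 m interval has Δρ < 0: lighter water underlies denser water.

107–256 m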